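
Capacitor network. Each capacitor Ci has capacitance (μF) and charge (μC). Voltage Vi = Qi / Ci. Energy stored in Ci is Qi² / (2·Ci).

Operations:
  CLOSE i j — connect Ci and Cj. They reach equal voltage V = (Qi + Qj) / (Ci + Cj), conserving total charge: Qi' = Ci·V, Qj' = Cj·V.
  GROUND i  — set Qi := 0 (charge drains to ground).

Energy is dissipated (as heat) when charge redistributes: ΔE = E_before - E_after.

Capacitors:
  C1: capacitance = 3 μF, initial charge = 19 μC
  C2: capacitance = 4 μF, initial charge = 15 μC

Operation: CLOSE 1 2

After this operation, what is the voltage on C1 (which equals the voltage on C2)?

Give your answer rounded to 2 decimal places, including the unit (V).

Answer: 4.86 V

Derivation:
Initial: C1(3μF, Q=19μC, V=6.33V), C2(4μF, Q=15μC, V=3.75V)
Op 1: CLOSE 1-2: Q_total=34.00, C_total=7.00, V=4.86; Q1=14.57, Q2=19.43; dissipated=5.720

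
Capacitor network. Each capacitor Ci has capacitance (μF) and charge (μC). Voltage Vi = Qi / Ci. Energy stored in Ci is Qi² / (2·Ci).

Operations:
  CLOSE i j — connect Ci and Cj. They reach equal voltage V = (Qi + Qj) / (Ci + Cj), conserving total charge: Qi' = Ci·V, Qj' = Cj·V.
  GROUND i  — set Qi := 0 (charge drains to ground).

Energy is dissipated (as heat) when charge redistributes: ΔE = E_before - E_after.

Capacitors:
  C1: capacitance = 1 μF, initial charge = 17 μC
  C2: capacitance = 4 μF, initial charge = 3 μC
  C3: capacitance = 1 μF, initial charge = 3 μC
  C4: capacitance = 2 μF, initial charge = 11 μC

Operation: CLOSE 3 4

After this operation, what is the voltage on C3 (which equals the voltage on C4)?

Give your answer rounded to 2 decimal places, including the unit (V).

Initial: C1(1μF, Q=17μC, V=17.00V), C2(4μF, Q=3μC, V=0.75V), C3(1μF, Q=3μC, V=3.00V), C4(2μF, Q=11μC, V=5.50V)
Op 1: CLOSE 3-4: Q_total=14.00, C_total=3.00, V=4.67; Q3=4.67, Q4=9.33; dissipated=2.083

Answer: 4.67 V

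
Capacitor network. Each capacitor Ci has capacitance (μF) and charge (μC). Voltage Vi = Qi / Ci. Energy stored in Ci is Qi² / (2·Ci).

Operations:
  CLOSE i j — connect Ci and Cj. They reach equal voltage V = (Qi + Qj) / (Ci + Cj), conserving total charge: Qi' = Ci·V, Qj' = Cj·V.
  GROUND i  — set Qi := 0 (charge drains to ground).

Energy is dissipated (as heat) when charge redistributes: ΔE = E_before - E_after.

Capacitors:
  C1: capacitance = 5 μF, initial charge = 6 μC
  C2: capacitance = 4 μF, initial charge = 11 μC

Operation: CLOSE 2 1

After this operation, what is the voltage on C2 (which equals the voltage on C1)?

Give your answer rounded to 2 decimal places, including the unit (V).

Initial: C1(5μF, Q=6μC, V=1.20V), C2(4μF, Q=11μC, V=2.75V)
Op 1: CLOSE 2-1: Q_total=17.00, C_total=9.00, V=1.89; Q2=7.56, Q1=9.44; dissipated=2.669

Answer: 1.89 V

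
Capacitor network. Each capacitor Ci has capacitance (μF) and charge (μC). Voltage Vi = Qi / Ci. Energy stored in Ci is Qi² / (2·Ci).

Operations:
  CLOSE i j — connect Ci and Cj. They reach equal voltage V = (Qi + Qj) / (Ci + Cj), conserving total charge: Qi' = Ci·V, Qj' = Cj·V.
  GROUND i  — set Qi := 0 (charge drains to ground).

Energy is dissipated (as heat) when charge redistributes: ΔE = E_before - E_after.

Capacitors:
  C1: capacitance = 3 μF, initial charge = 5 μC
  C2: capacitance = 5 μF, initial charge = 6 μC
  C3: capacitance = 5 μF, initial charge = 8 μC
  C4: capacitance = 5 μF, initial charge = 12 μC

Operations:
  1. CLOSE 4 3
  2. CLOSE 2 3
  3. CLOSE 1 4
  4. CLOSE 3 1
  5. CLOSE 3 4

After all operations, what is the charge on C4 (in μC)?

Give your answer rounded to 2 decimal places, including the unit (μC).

Initial: C1(3μF, Q=5μC, V=1.67V), C2(5μF, Q=6μC, V=1.20V), C3(5μF, Q=8μC, V=1.60V), C4(5μF, Q=12μC, V=2.40V)
Op 1: CLOSE 4-3: Q_total=20.00, C_total=10.00, V=2.00; Q4=10.00, Q3=10.00; dissipated=0.800
Op 2: CLOSE 2-3: Q_total=16.00, C_total=10.00, V=1.60; Q2=8.00, Q3=8.00; dissipated=0.800
Op 3: CLOSE 1-4: Q_total=15.00, C_total=8.00, V=1.88; Q1=5.62, Q4=9.38; dissipated=0.104
Op 4: CLOSE 3-1: Q_total=13.62, C_total=8.00, V=1.70; Q3=8.52, Q1=5.11; dissipated=0.071
Op 5: CLOSE 3-4: Q_total=17.89, C_total=10.00, V=1.79; Q3=8.95, Q4=8.95; dissipated=0.037
Final charges: Q1=5.11, Q2=8.00, Q3=8.95, Q4=8.95

Answer: 8.95 μC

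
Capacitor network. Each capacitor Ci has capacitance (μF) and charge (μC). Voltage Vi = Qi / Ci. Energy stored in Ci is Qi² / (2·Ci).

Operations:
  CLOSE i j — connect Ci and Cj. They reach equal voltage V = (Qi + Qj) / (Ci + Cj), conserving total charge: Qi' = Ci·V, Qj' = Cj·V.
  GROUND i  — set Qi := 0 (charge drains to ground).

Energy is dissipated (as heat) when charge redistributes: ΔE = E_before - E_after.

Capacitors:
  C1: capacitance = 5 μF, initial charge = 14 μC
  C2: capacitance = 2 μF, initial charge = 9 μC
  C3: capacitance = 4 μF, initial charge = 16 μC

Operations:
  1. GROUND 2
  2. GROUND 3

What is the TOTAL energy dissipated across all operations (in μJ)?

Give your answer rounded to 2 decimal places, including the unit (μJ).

Answer: 52.25 μJ

Derivation:
Initial: C1(5μF, Q=14μC, V=2.80V), C2(2μF, Q=9μC, V=4.50V), C3(4μF, Q=16μC, V=4.00V)
Op 1: GROUND 2: Q2=0; energy lost=20.250
Op 2: GROUND 3: Q3=0; energy lost=32.000
Total dissipated: 52.250 μJ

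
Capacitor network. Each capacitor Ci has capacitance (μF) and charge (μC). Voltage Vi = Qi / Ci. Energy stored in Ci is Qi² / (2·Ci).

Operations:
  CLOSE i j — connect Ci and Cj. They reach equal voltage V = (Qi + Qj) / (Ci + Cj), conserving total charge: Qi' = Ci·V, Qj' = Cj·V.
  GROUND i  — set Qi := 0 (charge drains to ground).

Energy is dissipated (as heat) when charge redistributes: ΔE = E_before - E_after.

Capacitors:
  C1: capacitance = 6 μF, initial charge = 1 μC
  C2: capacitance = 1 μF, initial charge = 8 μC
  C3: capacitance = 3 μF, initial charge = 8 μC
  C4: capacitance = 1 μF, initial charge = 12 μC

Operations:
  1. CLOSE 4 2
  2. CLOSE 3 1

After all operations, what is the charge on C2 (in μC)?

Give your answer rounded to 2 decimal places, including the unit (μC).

Answer: 10.00 μC

Derivation:
Initial: C1(6μF, Q=1μC, V=0.17V), C2(1μF, Q=8μC, V=8.00V), C3(3μF, Q=8μC, V=2.67V), C4(1μF, Q=12μC, V=12.00V)
Op 1: CLOSE 4-2: Q_total=20.00, C_total=2.00, V=10.00; Q4=10.00, Q2=10.00; dissipated=4.000
Op 2: CLOSE 3-1: Q_total=9.00, C_total=9.00, V=1.00; Q3=3.00, Q1=6.00; dissipated=6.250
Final charges: Q1=6.00, Q2=10.00, Q3=3.00, Q4=10.00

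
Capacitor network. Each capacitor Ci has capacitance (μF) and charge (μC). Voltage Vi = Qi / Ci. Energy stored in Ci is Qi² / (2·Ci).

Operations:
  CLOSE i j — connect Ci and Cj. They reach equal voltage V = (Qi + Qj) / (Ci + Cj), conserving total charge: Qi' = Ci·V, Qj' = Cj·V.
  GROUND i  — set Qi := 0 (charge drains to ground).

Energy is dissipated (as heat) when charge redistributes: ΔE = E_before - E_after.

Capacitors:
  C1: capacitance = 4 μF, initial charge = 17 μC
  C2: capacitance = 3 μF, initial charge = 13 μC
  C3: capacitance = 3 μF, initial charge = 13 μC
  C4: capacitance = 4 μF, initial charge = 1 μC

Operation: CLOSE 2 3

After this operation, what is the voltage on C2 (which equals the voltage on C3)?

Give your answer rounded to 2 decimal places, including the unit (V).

Initial: C1(4μF, Q=17μC, V=4.25V), C2(3μF, Q=13μC, V=4.33V), C3(3μF, Q=13μC, V=4.33V), C4(4μF, Q=1μC, V=0.25V)
Op 1: CLOSE 2-3: Q_total=26.00, C_total=6.00, V=4.33; Q2=13.00, Q3=13.00; dissipated=0.000

Answer: 4.33 V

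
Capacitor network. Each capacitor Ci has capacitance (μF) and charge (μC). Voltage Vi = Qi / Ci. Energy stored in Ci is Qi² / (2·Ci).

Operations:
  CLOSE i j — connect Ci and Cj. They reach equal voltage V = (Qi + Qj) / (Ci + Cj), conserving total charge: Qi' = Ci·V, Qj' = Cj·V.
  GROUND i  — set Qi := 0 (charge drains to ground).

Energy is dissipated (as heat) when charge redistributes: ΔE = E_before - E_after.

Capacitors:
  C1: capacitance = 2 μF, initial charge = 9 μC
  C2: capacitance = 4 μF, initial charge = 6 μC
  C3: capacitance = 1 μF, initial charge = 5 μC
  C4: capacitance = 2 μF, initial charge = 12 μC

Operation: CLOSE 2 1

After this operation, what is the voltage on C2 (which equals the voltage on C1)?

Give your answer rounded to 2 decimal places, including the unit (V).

Answer: 2.50 V

Derivation:
Initial: C1(2μF, Q=9μC, V=4.50V), C2(4μF, Q=6μC, V=1.50V), C3(1μF, Q=5μC, V=5.00V), C4(2μF, Q=12μC, V=6.00V)
Op 1: CLOSE 2-1: Q_total=15.00, C_total=6.00, V=2.50; Q2=10.00, Q1=5.00; dissipated=6.000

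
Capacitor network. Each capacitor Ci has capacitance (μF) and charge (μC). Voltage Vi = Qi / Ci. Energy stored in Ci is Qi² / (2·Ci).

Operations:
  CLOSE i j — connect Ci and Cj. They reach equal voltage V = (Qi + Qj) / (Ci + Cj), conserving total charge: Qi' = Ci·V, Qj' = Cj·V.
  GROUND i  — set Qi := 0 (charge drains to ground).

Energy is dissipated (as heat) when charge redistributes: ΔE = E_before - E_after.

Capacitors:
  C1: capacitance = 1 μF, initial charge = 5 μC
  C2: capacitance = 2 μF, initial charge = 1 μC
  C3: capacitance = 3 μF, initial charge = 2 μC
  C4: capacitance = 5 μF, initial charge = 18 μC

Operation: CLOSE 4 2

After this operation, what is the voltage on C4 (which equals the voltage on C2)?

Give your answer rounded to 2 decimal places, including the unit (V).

Initial: C1(1μF, Q=5μC, V=5.00V), C2(2μF, Q=1μC, V=0.50V), C3(3μF, Q=2μC, V=0.67V), C4(5μF, Q=18μC, V=3.60V)
Op 1: CLOSE 4-2: Q_total=19.00, C_total=7.00, V=2.71; Q4=13.57, Q2=5.43; dissipated=6.864

Answer: 2.71 V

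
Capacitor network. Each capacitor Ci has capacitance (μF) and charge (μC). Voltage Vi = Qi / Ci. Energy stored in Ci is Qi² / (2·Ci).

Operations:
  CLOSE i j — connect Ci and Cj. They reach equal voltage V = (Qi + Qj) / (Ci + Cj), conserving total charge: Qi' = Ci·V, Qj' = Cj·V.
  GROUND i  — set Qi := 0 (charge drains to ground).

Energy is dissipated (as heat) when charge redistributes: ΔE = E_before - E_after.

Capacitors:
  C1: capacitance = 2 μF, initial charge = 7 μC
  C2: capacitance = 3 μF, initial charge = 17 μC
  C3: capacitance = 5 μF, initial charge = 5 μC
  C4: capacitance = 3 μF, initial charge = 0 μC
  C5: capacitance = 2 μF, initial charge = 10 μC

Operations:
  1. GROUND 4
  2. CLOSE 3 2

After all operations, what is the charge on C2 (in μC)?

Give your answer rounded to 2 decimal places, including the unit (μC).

Answer: 8.25 μC

Derivation:
Initial: C1(2μF, Q=7μC, V=3.50V), C2(3μF, Q=17μC, V=5.67V), C3(5μF, Q=5μC, V=1.00V), C4(3μF, Q=0μC, V=0.00V), C5(2μF, Q=10μC, V=5.00V)
Op 1: GROUND 4: Q4=0; energy lost=0.000
Op 2: CLOSE 3-2: Q_total=22.00, C_total=8.00, V=2.75; Q3=13.75, Q2=8.25; dissipated=20.417
Final charges: Q1=7.00, Q2=8.25, Q3=13.75, Q4=0.00, Q5=10.00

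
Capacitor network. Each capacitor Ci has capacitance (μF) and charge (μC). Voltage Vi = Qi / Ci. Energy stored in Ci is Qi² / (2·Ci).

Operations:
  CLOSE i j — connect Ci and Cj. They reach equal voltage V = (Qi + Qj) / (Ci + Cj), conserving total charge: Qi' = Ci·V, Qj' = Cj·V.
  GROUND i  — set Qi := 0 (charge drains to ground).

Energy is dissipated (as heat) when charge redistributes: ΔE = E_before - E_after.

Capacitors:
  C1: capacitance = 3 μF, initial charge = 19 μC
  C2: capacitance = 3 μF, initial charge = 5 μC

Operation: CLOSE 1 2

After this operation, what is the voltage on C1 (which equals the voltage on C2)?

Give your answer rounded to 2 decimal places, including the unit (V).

Answer: 4.00 V

Derivation:
Initial: C1(3μF, Q=19μC, V=6.33V), C2(3μF, Q=5μC, V=1.67V)
Op 1: CLOSE 1-2: Q_total=24.00, C_total=6.00, V=4.00; Q1=12.00, Q2=12.00; dissipated=16.333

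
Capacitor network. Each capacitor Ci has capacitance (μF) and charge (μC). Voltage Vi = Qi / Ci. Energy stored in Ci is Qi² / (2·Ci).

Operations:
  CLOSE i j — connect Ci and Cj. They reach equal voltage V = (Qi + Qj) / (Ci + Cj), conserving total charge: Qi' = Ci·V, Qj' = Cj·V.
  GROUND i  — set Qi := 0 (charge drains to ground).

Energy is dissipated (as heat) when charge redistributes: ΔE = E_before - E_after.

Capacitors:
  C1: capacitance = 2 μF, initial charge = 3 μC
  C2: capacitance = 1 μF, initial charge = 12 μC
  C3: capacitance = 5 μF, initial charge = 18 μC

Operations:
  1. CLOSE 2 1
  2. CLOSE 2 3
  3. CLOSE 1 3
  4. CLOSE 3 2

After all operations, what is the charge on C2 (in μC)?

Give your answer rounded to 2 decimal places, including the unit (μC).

Initial: C1(2μF, Q=3μC, V=1.50V), C2(1μF, Q=12μC, V=12.00V), C3(5μF, Q=18μC, V=3.60V)
Op 1: CLOSE 2-1: Q_total=15.00, C_total=3.00, V=5.00; Q2=5.00, Q1=10.00; dissipated=36.750
Op 2: CLOSE 2-3: Q_total=23.00, C_total=6.00, V=3.83; Q2=3.83, Q3=19.17; dissipated=0.817
Op 3: CLOSE 1-3: Q_total=29.17, C_total=7.00, V=4.17; Q1=8.33, Q3=20.83; dissipated=0.972
Op 4: CLOSE 3-2: Q_total=24.67, C_total=6.00, V=4.11; Q3=20.56, Q2=4.11; dissipated=0.046
Final charges: Q1=8.33, Q2=4.11, Q3=20.56

Answer: 4.11 μC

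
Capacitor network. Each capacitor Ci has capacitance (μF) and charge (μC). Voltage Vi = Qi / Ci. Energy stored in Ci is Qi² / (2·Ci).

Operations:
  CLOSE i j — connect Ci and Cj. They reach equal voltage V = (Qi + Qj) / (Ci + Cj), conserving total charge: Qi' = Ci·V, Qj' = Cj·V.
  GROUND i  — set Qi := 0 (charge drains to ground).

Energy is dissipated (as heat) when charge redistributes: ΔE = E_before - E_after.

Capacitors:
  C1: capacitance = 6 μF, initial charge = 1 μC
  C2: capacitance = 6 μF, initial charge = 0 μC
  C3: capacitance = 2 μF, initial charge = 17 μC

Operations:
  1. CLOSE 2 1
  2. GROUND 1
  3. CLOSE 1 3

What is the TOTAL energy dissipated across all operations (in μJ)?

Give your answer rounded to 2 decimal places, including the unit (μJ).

Answer: 54.25 μJ

Derivation:
Initial: C1(6μF, Q=1μC, V=0.17V), C2(6μF, Q=0μC, V=0.00V), C3(2μF, Q=17μC, V=8.50V)
Op 1: CLOSE 2-1: Q_total=1.00, C_total=12.00, V=0.08; Q2=0.50, Q1=0.50; dissipated=0.042
Op 2: GROUND 1: Q1=0; energy lost=0.021
Op 3: CLOSE 1-3: Q_total=17.00, C_total=8.00, V=2.12; Q1=12.75, Q3=4.25; dissipated=54.188
Total dissipated: 54.250 μJ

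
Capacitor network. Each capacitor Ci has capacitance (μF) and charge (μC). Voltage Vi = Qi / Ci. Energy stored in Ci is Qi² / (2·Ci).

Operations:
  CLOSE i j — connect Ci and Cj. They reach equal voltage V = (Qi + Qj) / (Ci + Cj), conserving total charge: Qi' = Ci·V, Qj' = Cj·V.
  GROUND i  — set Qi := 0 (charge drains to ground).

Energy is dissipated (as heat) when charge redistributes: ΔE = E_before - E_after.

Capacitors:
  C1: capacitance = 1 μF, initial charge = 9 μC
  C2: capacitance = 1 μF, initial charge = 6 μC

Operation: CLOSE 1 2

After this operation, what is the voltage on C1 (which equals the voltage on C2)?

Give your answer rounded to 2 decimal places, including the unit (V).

Answer: 7.50 V

Derivation:
Initial: C1(1μF, Q=9μC, V=9.00V), C2(1μF, Q=6μC, V=6.00V)
Op 1: CLOSE 1-2: Q_total=15.00, C_total=2.00, V=7.50; Q1=7.50, Q2=7.50; dissipated=2.250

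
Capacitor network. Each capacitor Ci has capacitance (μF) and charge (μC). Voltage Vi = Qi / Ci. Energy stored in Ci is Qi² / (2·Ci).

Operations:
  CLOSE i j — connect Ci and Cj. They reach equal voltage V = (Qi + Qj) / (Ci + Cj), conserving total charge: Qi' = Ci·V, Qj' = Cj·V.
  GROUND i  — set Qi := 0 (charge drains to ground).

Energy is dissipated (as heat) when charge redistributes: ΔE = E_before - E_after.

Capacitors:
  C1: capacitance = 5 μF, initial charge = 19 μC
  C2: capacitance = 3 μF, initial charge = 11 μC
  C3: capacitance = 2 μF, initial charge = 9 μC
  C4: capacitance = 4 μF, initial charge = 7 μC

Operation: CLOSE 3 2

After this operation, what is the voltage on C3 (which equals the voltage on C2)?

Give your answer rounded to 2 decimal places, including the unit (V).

Answer: 4.00 V

Derivation:
Initial: C1(5μF, Q=19μC, V=3.80V), C2(3μF, Q=11μC, V=3.67V), C3(2μF, Q=9μC, V=4.50V), C4(4μF, Q=7μC, V=1.75V)
Op 1: CLOSE 3-2: Q_total=20.00, C_total=5.00, V=4.00; Q3=8.00, Q2=12.00; dissipated=0.417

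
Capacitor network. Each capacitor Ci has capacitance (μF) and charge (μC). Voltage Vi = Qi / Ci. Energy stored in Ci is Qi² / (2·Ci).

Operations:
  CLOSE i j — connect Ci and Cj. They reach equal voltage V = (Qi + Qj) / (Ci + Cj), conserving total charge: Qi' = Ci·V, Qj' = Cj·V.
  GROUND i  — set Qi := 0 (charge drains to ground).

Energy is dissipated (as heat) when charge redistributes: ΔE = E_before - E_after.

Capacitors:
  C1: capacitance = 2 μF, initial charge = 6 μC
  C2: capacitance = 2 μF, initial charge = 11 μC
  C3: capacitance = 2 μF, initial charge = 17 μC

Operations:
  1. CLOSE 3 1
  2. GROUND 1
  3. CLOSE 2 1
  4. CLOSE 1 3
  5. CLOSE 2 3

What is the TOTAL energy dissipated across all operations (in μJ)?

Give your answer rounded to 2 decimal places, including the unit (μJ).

Initial: C1(2μF, Q=6μC, V=3.00V), C2(2μF, Q=11μC, V=5.50V), C3(2μF, Q=17μC, V=8.50V)
Op 1: CLOSE 3-1: Q_total=23.00, C_total=4.00, V=5.75; Q3=11.50, Q1=11.50; dissipated=15.125
Op 2: GROUND 1: Q1=0; energy lost=33.062
Op 3: CLOSE 2-1: Q_total=11.00, C_total=4.00, V=2.75; Q2=5.50, Q1=5.50; dissipated=15.125
Op 4: CLOSE 1-3: Q_total=17.00, C_total=4.00, V=4.25; Q1=8.50, Q3=8.50; dissipated=4.500
Op 5: CLOSE 2-3: Q_total=14.00, C_total=4.00, V=3.50; Q2=7.00, Q3=7.00; dissipated=1.125
Total dissipated: 68.938 μJ

Answer: 68.94 μJ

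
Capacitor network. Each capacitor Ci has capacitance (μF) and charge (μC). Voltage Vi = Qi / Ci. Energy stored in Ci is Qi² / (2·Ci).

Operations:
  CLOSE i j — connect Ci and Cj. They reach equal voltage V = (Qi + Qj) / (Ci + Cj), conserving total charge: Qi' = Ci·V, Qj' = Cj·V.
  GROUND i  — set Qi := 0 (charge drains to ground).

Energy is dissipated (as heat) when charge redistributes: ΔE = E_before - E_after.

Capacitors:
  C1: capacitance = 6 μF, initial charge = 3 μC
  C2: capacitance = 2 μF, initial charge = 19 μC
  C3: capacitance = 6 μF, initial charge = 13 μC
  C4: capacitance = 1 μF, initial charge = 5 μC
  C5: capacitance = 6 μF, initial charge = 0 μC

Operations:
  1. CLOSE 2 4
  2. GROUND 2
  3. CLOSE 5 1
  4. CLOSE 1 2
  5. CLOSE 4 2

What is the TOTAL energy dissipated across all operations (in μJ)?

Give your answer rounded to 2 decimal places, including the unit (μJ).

Initial: C1(6μF, Q=3μC, V=0.50V), C2(2μF, Q=19μC, V=9.50V), C3(6μF, Q=13μC, V=2.17V), C4(1μF, Q=5μC, V=5.00V), C5(6μF, Q=0μC, V=0.00V)
Op 1: CLOSE 2-4: Q_total=24.00, C_total=3.00, V=8.00; Q2=16.00, Q4=8.00; dissipated=6.750
Op 2: GROUND 2: Q2=0; energy lost=64.000
Op 3: CLOSE 5-1: Q_total=3.00, C_total=12.00, V=0.25; Q5=1.50, Q1=1.50; dissipated=0.375
Op 4: CLOSE 1-2: Q_total=1.50, C_total=8.00, V=0.19; Q1=1.12, Q2=0.38; dissipated=0.047
Op 5: CLOSE 4-2: Q_total=8.38, C_total=3.00, V=2.79; Q4=2.79, Q2=5.58; dissipated=20.345
Total dissipated: 91.517 μJ

Answer: 91.52 μJ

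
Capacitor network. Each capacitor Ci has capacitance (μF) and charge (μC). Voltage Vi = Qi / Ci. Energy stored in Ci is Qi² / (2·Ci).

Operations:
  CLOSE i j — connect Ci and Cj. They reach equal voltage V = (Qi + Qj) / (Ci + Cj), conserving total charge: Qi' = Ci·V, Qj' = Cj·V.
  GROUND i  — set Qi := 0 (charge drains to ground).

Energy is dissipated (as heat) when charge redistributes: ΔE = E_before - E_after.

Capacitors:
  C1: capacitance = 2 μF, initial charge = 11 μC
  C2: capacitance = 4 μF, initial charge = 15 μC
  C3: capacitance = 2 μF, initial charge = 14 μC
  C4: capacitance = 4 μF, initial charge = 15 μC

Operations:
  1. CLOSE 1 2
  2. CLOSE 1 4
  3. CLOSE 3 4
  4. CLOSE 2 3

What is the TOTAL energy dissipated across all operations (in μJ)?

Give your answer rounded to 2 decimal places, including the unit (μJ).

Answer: 8.76 μJ

Derivation:
Initial: C1(2μF, Q=11μC, V=5.50V), C2(4μF, Q=15μC, V=3.75V), C3(2μF, Q=14μC, V=7.00V), C4(4μF, Q=15μC, V=3.75V)
Op 1: CLOSE 1-2: Q_total=26.00, C_total=6.00, V=4.33; Q1=8.67, Q2=17.33; dissipated=2.042
Op 2: CLOSE 1-4: Q_total=23.67, C_total=6.00, V=3.94; Q1=7.89, Q4=15.78; dissipated=0.227
Op 3: CLOSE 3-4: Q_total=29.78, C_total=6.00, V=4.96; Q3=9.93, Q4=19.85; dissipated=6.224
Op 4: CLOSE 2-3: Q_total=27.26, C_total=6.00, V=4.54; Q2=18.17, Q3=9.09; dissipated=0.264
Total dissipated: 8.757 μJ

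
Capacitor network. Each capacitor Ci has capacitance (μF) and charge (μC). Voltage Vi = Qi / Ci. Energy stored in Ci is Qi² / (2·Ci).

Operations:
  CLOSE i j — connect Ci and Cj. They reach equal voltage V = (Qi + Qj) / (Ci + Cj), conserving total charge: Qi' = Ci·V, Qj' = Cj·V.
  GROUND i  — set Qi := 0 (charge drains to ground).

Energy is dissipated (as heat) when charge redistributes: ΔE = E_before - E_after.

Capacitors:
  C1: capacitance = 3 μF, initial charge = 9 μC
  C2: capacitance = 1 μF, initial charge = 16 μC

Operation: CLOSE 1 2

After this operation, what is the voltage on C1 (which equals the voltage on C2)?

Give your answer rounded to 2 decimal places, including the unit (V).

Answer: 6.25 V

Derivation:
Initial: C1(3μF, Q=9μC, V=3.00V), C2(1μF, Q=16μC, V=16.00V)
Op 1: CLOSE 1-2: Q_total=25.00, C_total=4.00, V=6.25; Q1=18.75, Q2=6.25; dissipated=63.375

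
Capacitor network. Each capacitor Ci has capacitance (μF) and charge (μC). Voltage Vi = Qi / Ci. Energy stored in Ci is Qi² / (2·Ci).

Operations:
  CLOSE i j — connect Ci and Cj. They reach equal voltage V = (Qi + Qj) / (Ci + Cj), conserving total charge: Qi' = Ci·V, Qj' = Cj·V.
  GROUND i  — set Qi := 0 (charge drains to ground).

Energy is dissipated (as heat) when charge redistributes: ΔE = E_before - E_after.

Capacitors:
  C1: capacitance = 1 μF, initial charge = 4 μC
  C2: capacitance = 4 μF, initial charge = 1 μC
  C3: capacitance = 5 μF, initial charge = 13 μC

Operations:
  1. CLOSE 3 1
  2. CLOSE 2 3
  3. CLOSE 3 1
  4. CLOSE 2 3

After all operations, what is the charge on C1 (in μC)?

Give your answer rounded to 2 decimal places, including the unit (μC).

Initial: C1(1μF, Q=4μC, V=4.00V), C2(4μF, Q=1μC, V=0.25V), C3(5μF, Q=13μC, V=2.60V)
Op 1: CLOSE 3-1: Q_total=17.00, C_total=6.00, V=2.83; Q3=14.17, Q1=2.83; dissipated=0.817
Op 2: CLOSE 2-3: Q_total=15.17, C_total=9.00, V=1.69; Q2=6.74, Q3=8.43; dissipated=7.415
Op 3: CLOSE 3-1: Q_total=11.26, C_total=6.00, V=1.88; Q3=9.38, Q1=1.88; dissipated=0.549
Op 4: CLOSE 2-3: Q_total=16.12, C_total=9.00, V=1.79; Q2=7.17, Q3=8.96; dissipated=0.041
Final charges: Q1=1.88, Q2=7.17, Q3=8.96

Answer: 1.88 μC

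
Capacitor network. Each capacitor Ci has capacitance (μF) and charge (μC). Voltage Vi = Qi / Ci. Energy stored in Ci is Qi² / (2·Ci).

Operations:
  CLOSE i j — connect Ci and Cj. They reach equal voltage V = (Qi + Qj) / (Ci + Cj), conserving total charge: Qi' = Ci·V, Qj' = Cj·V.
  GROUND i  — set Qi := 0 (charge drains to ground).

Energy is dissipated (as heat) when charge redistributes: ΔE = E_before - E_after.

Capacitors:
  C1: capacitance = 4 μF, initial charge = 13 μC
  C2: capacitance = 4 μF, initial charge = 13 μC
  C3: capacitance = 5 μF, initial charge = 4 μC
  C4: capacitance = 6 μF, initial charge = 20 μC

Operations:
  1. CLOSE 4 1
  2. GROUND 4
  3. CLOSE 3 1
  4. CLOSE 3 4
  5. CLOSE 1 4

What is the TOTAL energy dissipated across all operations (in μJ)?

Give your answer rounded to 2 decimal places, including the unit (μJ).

Initial: C1(4μF, Q=13μC, V=3.25V), C2(4μF, Q=13μC, V=3.25V), C3(5μF, Q=4μC, V=0.80V), C4(6μF, Q=20μC, V=3.33V)
Op 1: CLOSE 4-1: Q_total=33.00, C_total=10.00, V=3.30; Q4=19.80, Q1=13.20; dissipated=0.008
Op 2: GROUND 4: Q4=0; energy lost=32.670
Op 3: CLOSE 3-1: Q_total=17.20, C_total=9.00, V=1.91; Q3=9.56, Q1=7.64; dissipated=6.944
Op 4: CLOSE 3-4: Q_total=9.56, C_total=11.00, V=0.87; Q3=4.34, Q4=5.21; dissipated=4.980
Op 5: CLOSE 1-4: Q_total=12.86, C_total=10.00, V=1.29; Q1=5.14, Q4=7.71; dissipated=1.304
Total dissipated: 45.907 μJ

Answer: 45.91 μJ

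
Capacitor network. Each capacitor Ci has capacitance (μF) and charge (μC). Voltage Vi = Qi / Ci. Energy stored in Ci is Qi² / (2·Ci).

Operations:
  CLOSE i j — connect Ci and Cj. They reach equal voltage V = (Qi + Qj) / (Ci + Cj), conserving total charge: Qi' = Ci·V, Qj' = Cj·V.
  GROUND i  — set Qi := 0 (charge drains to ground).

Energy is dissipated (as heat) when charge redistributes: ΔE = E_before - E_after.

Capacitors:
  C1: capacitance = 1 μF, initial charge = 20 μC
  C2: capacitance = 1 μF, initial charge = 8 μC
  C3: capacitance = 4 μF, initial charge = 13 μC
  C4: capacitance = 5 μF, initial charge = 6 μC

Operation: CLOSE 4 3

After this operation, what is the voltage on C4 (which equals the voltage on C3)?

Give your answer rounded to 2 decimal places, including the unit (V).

Answer: 2.11 V

Derivation:
Initial: C1(1μF, Q=20μC, V=20.00V), C2(1μF, Q=8μC, V=8.00V), C3(4μF, Q=13μC, V=3.25V), C4(5μF, Q=6μC, V=1.20V)
Op 1: CLOSE 4-3: Q_total=19.00, C_total=9.00, V=2.11; Q4=10.56, Q3=8.44; dissipated=4.669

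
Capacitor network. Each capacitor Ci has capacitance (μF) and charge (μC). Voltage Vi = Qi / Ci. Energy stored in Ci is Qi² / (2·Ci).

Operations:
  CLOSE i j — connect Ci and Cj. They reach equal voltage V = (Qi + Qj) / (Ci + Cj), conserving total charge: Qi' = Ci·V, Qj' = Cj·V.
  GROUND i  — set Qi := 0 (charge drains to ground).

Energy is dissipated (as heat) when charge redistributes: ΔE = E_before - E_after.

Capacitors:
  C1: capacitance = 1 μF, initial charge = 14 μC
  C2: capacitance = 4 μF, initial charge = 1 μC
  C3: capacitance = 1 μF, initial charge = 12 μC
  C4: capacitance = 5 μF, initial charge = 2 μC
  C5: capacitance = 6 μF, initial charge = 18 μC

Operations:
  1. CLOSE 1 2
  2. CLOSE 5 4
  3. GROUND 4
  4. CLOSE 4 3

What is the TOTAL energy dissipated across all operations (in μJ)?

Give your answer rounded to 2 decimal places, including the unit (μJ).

Answer: 153.11 μJ

Derivation:
Initial: C1(1μF, Q=14μC, V=14.00V), C2(4μF, Q=1μC, V=0.25V), C3(1μF, Q=12μC, V=12.00V), C4(5μF, Q=2μC, V=0.40V), C5(6μF, Q=18μC, V=3.00V)
Op 1: CLOSE 1-2: Q_total=15.00, C_total=5.00, V=3.00; Q1=3.00, Q2=12.00; dissipated=75.625
Op 2: CLOSE 5-4: Q_total=20.00, C_total=11.00, V=1.82; Q5=10.91, Q4=9.09; dissipated=9.218
Op 3: GROUND 4: Q4=0; energy lost=8.264
Op 4: CLOSE 4-3: Q_total=12.00, C_total=6.00, V=2.00; Q4=10.00, Q3=2.00; dissipated=60.000
Total dissipated: 153.108 μJ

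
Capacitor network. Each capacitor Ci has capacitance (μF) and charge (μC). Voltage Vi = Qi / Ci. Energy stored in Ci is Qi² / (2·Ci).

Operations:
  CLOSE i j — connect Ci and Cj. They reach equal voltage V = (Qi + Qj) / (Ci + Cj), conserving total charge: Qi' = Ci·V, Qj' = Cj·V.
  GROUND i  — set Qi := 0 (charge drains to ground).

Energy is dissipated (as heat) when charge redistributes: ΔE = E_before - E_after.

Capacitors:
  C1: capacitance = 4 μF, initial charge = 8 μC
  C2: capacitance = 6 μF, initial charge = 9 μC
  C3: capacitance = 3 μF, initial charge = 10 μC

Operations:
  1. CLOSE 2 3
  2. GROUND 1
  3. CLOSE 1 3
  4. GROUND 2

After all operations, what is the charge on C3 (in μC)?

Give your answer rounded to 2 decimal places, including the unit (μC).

Initial: C1(4μF, Q=8μC, V=2.00V), C2(6μF, Q=9μC, V=1.50V), C3(3μF, Q=10μC, V=3.33V)
Op 1: CLOSE 2-3: Q_total=19.00, C_total=9.00, V=2.11; Q2=12.67, Q3=6.33; dissipated=3.361
Op 2: GROUND 1: Q1=0; energy lost=8.000
Op 3: CLOSE 1-3: Q_total=6.33, C_total=7.00, V=0.90; Q1=3.62, Q3=2.71; dissipated=3.820
Op 4: GROUND 2: Q2=0; energy lost=13.370
Final charges: Q1=3.62, Q2=0.00, Q3=2.71

Answer: 2.71 μC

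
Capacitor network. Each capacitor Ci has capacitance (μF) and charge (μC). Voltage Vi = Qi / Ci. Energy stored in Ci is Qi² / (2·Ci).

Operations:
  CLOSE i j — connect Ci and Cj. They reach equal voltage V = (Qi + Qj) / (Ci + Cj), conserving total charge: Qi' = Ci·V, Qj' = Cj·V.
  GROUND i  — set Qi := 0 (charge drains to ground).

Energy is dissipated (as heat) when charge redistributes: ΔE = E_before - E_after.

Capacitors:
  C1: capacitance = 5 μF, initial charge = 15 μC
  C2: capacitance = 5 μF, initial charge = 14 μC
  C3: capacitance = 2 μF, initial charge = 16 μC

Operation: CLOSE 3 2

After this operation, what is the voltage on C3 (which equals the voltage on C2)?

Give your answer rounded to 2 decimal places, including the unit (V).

Answer: 4.29 V

Derivation:
Initial: C1(5μF, Q=15μC, V=3.00V), C2(5μF, Q=14μC, V=2.80V), C3(2μF, Q=16μC, V=8.00V)
Op 1: CLOSE 3-2: Q_total=30.00, C_total=7.00, V=4.29; Q3=8.57, Q2=21.43; dissipated=19.314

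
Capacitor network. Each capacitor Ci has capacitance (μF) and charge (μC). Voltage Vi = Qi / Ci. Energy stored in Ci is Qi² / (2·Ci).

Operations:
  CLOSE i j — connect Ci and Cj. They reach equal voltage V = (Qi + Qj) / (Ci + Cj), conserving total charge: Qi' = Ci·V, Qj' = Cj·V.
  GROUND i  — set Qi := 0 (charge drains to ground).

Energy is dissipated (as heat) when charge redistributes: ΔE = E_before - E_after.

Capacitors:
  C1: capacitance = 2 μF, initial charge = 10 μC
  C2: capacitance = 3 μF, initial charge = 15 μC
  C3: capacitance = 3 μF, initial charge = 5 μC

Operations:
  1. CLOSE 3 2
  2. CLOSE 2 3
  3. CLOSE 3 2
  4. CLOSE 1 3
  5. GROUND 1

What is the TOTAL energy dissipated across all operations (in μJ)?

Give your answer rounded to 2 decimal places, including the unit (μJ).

Initial: C1(2μF, Q=10μC, V=5.00V), C2(3μF, Q=15μC, V=5.00V), C3(3μF, Q=5μC, V=1.67V)
Op 1: CLOSE 3-2: Q_total=20.00, C_total=6.00, V=3.33; Q3=10.00, Q2=10.00; dissipated=8.333
Op 2: CLOSE 2-3: Q_total=20.00, C_total=6.00, V=3.33; Q2=10.00, Q3=10.00; dissipated=0.000
Op 3: CLOSE 3-2: Q_total=20.00, C_total=6.00, V=3.33; Q3=10.00, Q2=10.00; dissipated=0.000
Op 4: CLOSE 1-3: Q_total=20.00, C_total=5.00, V=4.00; Q1=8.00, Q3=12.00; dissipated=1.667
Op 5: GROUND 1: Q1=0; energy lost=16.000
Total dissipated: 26.000 μJ

Answer: 26.00 μJ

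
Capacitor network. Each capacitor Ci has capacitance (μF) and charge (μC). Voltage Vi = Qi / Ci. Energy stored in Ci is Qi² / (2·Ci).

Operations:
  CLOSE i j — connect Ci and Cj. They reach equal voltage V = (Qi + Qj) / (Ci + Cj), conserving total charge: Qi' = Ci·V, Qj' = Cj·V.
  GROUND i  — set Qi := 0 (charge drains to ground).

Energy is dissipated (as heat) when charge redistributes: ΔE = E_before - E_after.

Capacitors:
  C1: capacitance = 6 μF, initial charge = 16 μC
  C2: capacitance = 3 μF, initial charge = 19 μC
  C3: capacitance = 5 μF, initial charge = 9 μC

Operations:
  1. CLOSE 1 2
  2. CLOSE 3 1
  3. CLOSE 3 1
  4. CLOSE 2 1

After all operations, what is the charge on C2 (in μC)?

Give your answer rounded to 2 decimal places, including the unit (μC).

Initial: C1(6μF, Q=16μC, V=2.67V), C2(3μF, Q=19μC, V=6.33V), C3(5μF, Q=9μC, V=1.80V)
Op 1: CLOSE 1-2: Q_total=35.00, C_total=9.00, V=3.89; Q1=23.33, Q2=11.67; dissipated=13.444
Op 2: CLOSE 3-1: Q_total=32.33, C_total=11.00, V=2.94; Q3=14.70, Q1=17.64; dissipated=5.950
Op 3: CLOSE 3-1: Q_total=32.33, C_total=11.00, V=2.94; Q3=14.70, Q1=17.64; dissipated=0.000
Op 4: CLOSE 2-1: Q_total=29.30, C_total=9.00, V=3.26; Q2=9.77, Q1=19.54; dissipated=0.902
Final charges: Q1=19.54, Q2=9.77, Q3=14.70

Answer: 9.77 μC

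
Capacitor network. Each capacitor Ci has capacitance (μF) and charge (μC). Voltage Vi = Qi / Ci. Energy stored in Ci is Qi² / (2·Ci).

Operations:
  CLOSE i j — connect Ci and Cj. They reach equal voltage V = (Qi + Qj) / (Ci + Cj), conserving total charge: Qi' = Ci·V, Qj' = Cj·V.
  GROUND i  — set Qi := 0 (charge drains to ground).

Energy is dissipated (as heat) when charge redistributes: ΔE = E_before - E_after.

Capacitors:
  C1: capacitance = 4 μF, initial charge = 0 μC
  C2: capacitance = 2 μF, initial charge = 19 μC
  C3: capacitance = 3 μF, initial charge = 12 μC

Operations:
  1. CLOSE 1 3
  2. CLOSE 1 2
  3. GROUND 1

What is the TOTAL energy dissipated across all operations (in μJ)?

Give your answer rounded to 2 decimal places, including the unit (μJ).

Initial: C1(4μF, Q=0μC, V=0.00V), C2(2μF, Q=19μC, V=9.50V), C3(3μF, Q=12μC, V=4.00V)
Op 1: CLOSE 1-3: Q_total=12.00, C_total=7.00, V=1.71; Q1=6.86, Q3=5.14; dissipated=13.714
Op 2: CLOSE 1-2: Q_total=25.86, C_total=6.00, V=4.31; Q1=17.24, Q2=8.62; dissipated=40.412
Op 3: GROUND 1: Q1=0; energy lost=37.144
Total dissipated: 91.270 μJ

Answer: 91.27 μJ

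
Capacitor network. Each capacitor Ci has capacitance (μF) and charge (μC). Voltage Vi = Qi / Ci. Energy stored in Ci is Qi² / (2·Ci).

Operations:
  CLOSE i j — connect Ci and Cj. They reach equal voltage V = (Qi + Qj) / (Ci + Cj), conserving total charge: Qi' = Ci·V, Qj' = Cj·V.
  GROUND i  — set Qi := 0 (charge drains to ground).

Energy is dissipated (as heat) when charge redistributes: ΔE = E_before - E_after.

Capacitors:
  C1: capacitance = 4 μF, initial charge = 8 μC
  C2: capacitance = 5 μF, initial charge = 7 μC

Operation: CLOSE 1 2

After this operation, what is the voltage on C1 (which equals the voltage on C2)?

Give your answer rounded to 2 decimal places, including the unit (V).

Answer: 1.67 V

Derivation:
Initial: C1(4μF, Q=8μC, V=2.00V), C2(5μF, Q=7μC, V=1.40V)
Op 1: CLOSE 1-2: Q_total=15.00, C_total=9.00, V=1.67; Q1=6.67, Q2=8.33; dissipated=0.400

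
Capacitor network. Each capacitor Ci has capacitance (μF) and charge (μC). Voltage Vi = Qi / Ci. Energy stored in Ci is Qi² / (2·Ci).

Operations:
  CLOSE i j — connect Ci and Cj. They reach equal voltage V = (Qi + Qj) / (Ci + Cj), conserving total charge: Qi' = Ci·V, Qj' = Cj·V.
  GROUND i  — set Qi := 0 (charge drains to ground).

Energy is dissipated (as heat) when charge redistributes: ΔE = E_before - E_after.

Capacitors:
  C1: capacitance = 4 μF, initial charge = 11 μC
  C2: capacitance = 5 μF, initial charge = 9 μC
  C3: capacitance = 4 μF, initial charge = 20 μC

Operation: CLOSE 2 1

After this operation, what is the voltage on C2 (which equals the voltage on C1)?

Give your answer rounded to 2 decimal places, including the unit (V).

Answer: 2.22 V

Derivation:
Initial: C1(4μF, Q=11μC, V=2.75V), C2(5μF, Q=9μC, V=1.80V), C3(4μF, Q=20μC, V=5.00V)
Op 1: CLOSE 2-1: Q_total=20.00, C_total=9.00, V=2.22; Q2=11.11, Q1=8.89; dissipated=1.003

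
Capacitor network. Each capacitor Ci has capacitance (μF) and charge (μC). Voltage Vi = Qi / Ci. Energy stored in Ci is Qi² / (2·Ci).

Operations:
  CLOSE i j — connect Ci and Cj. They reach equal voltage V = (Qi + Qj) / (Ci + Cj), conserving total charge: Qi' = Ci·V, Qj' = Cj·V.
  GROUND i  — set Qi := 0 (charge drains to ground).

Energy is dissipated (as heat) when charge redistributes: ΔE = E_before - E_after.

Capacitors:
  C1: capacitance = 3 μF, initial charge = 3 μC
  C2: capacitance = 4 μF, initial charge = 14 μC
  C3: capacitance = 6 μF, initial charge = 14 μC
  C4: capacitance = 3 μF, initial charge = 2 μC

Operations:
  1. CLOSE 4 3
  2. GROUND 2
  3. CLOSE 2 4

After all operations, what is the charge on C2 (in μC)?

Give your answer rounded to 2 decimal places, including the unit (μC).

Initial: C1(3μF, Q=3μC, V=1.00V), C2(4μF, Q=14μC, V=3.50V), C3(6μF, Q=14μC, V=2.33V), C4(3μF, Q=2μC, V=0.67V)
Op 1: CLOSE 4-3: Q_total=16.00, C_total=9.00, V=1.78; Q4=5.33, Q3=10.67; dissipated=2.778
Op 2: GROUND 2: Q2=0; energy lost=24.500
Op 3: CLOSE 2-4: Q_total=5.33, C_total=7.00, V=0.76; Q2=3.05, Q4=2.29; dissipated=2.709
Final charges: Q1=3.00, Q2=3.05, Q3=10.67, Q4=2.29

Answer: 3.05 μC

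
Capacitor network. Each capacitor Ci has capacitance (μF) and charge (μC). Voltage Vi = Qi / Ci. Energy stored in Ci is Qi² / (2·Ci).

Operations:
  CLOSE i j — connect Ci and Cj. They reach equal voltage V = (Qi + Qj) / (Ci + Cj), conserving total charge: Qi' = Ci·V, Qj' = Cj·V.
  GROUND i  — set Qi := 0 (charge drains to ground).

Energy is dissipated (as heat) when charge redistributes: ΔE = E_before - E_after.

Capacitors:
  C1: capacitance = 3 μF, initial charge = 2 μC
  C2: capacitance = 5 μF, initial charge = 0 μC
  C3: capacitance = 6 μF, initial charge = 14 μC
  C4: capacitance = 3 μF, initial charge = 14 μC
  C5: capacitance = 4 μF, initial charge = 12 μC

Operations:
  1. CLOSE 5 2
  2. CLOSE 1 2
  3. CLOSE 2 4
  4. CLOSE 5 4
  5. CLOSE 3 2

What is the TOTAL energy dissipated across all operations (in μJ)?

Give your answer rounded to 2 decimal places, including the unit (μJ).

Initial: C1(3μF, Q=2μC, V=0.67V), C2(5μF, Q=0μC, V=0.00V), C3(6μF, Q=14μC, V=2.33V), C4(3μF, Q=14μC, V=4.67V), C5(4μF, Q=12μC, V=3.00V)
Op 1: CLOSE 5-2: Q_total=12.00, C_total=9.00, V=1.33; Q5=5.33, Q2=6.67; dissipated=10.000
Op 2: CLOSE 1-2: Q_total=8.67, C_total=8.00, V=1.08; Q1=3.25, Q2=5.42; dissipated=0.417
Op 3: CLOSE 2-4: Q_total=19.42, C_total=8.00, V=2.43; Q2=12.14, Q4=7.28; dissipated=12.038
Op 4: CLOSE 5-4: Q_total=12.61, C_total=7.00, V=1.80; Q5=7.21, Q4=5.41; dissipated=1.025
Op 5: CLOSE 3-2: Q_total=26.14, C_total=11.00, V=2.38; Q3=14.26, Q2=11.88; dissipated=0.012
Total dissipated: 23.492 μJ

Answer: 23.49 μJ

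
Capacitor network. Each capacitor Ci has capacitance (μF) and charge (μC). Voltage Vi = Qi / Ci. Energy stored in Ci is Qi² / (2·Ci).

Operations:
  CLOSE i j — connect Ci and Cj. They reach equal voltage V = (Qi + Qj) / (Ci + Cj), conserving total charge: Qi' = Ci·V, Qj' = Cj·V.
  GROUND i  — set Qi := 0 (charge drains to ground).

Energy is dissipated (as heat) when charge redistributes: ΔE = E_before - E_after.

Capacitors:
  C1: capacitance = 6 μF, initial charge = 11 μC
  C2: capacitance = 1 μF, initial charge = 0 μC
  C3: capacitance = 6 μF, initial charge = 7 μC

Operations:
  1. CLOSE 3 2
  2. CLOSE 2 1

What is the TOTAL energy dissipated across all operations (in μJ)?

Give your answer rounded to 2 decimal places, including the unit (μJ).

Answer: 0.88 μJ

Derivation:
Initial: C1(6μF, Q=11μC, V=1.83V), C2(1μF, Q=0μC, V=0.00V), C3(6μF, Q=7μC, V=1.17V)
Op 1: CLOSE 3-2: Q_total=7.00, C_total=7.00, V=1.00; Q3=6.00, Q2=1.00; dissipated=0.583
Op 2: CLOSE 2-1: Q_total=12.00, C_total=7.00, V=1.71; Q2=1.71, Q1=10.29; dissipated=0.298
Total dissipated: 0.881 μJ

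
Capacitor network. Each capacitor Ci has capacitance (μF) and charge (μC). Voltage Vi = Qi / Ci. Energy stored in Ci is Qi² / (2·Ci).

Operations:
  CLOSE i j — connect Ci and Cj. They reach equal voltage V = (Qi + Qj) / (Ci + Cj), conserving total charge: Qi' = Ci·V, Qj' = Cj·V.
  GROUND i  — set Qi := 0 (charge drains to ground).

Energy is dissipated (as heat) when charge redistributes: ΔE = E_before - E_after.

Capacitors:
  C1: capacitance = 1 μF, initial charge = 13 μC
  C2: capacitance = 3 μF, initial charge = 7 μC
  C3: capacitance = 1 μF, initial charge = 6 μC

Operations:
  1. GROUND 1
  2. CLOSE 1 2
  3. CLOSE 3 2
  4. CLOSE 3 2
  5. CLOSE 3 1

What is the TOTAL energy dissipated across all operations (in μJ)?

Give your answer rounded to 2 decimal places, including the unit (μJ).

Answer: 93.60 μJ

Derivation:
Initial: C1(1μF, Q=13μC, V=13.00V), C2(3μF, Q=7μC, V=2.33V), C3(1μF, Q=6μC, V=6.00V)
Op 1: GROUND 1: Q1=0; energy lost=84.500
Op 2: CLOSE 1-2: Q_total=7.00, C_total=4.00, V=1.75; Q1=1.75, Q2=5.25; dissipated=2.042
Op 3: CLOSE 3-2: Q_total=11.25, C_total=4.00, V=2.81; Q3=2.81, Q2=8.44; dissipated=6.773
Op 4: CLOSE 3-2: Q_total=11.25, C_total=4.00, V=2.81; Q3=2.81, Q2=8.44; dissipated=0.000
Op 5: CLOSE 3-1: Q_total=4.56, C_total=2.00, V=2.28; Q3=2.28, Q1=2.28; dissipated=0.282
Total dissipated: 93.597 μJ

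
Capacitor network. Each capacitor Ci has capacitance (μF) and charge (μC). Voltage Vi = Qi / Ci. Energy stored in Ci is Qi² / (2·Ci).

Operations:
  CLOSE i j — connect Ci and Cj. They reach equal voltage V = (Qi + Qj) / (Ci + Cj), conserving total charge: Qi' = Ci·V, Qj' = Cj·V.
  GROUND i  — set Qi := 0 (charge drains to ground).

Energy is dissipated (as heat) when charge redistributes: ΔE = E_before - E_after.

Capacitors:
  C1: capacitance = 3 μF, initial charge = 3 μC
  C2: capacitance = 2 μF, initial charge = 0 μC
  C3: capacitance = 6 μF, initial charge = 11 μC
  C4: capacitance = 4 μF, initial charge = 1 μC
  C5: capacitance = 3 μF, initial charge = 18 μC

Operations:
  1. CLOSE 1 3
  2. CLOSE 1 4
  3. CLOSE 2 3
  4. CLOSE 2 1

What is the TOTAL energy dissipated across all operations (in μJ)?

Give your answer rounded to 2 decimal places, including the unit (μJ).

Answer: 4.05 μJ

Derivation:
Initial: C1(3μF, Q=3μC, V=1.00V), C2(2μF, Q=0μC, V=0.00V), C3(6μF, Q=11μC, V=1.83V), C4(4μF, Q=1μC, V=0.25V), C5(3μF, Q=18μC, V=6.00V)
Op 1: CLOSE 1-3: Q_total=14.00, C_total=9.00, V=1.56; Q1=4.67, Q3=9.33; dissipated=0.694
Op 2: CLOSE 1-4: Q_total=5.67, C_total=7.00, V=0.81; Q1=2.43, Q4=3.24; dissipated=1.461
Op 3: CLOSE 2-3: Q_total=9.33, C_total=8.00, V=1.17; Q2=2.33, Q3=7.00; dissipated=1.815
Op 4: CLOSE 2-1: Q_total=4.76, C_total=5.00, V=0.95; Q2=1.90, Q1=2.86; dissipated=0.077
Total dissipated: 4.047 μJ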